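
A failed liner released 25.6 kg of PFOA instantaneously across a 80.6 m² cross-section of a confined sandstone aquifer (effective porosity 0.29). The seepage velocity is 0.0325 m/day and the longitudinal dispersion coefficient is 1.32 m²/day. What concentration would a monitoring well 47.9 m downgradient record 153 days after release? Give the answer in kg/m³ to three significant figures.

0.00222 kg/m³

For an instantaneous plane source, C(x,t) = M/(n_e·A·√(4πDt)) · exp(−(x−vt)²/(4Dt)), with n_e·A the pore (flow) area.
Plume center vt = 0.0325 × 153 = 4.9725 m, so the well at 47.9 m is 42.9275 m downgradient of the peak.
√(4πDt) = 50.38 m, giving peak height M/(n_e·A·√(4πDt)) = 25.6/(0.29 × 80.6 × 50.38) = 0.02174 kg/m³.
(x−vt)²/(4Dt) = (42.9275)²/(4 × 1.32 × 153) = 2.281; exp(−2.281) = 0.1022.
C = 0.02174 × 0.1022 = 0.00222 kg/m³.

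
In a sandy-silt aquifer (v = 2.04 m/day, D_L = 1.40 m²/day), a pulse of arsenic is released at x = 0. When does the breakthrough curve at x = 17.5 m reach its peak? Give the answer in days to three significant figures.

8.25 days

For the 1D instantaneous-source solution, setting ∂C/∂t = 0 at fixed x gives v²t² + 2Dt − x² = 0, so t = (√(D² + v²x²) − D)/v².
√(D² + v²x²) = √(1.40² + 2.04² × 17.5²) = 35.73; v² = 4.1616.
t = (35.73 − 1.40)/4.1616 = 8.25 days (vs. the pure-advection estimate x/v = 8.58 d).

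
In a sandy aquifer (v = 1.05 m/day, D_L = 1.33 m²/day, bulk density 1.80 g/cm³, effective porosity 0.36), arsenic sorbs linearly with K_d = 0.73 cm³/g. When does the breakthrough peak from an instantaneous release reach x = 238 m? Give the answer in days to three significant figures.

Retardation factor R = 1 + ρ_b·K_d/n = 1 + 1.80 × 0.73/0.36 = 4.650.
Sorption retards both mechanisms: v_R = v/R = 0.2258 m/day, D_R = D/R = 0.2860 m²/day.
Peak time from v_R²t² + 2D_R t − x² = 0: t = (√(D_R² + v_R²x²) − D_R)/v_R².
√(D_R² + v_R²x²) = √(0.2860² + 0.2258² × 238²) = 53.74; v_R² = 0.05099.
t = (53.74 − 0.2860)/0.05099 = 1050 days.

1050 days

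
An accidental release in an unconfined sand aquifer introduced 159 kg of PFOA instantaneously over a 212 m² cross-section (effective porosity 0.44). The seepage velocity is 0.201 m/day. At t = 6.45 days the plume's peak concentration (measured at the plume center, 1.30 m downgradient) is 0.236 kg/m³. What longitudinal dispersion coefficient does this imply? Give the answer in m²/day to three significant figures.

At the plume center C_max = M/(n_e·A·√(4πDt)), so D = M²/(4πt·(n_e·A·C_max)²).
n_e·A·C_max = 0.44 × 212 × 0.236 = 22.01 kg/m.
D = 159²/(4π × 6.45 × 22.01²) = 0.644 m²/day.

0.644 m²/day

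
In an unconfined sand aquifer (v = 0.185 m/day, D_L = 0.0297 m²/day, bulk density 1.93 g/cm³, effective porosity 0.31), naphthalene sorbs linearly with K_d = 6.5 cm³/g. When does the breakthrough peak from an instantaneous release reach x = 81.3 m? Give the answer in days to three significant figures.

18200 days

Retardation factor R = 1 + ρ_b·K_d/n = 1 + 1.93 × 6.5/0.31 = 41.47.
Sorption retards both mechanisms: v_R = v/R = 0.004461 m/day, D_R = D/R = 0.0007162 m²/day.
Peak time from v_R²t² + 2D_R t − x² = 0: t = (√(D_R² + v_R²x²) − D_R)/v_R².
√(D_R² + v_R²x²) = √(0.0007162² + 0.004461² × 81.3²) = 0.3627; v_R² = 1.990e-05.
t = (0.3627 − 0.0007162)/1.990e-05 = 18200 days.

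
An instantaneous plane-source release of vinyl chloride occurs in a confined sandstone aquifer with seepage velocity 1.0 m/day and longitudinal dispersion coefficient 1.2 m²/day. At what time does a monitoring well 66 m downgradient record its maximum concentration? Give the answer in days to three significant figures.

64.8 days

For the 1D instantaneous-source solution, setting ∂C/∂t = 0 at fixed x gives v²t² + 2Dt − x² = 0, so t = (√(D² + v²x²) − D)/v².
√(D² + v²x²) = √(1.2² + 1.0² × 66²) = 66.01; v² = 1.
t = (66.01 − 1.2)/1 = 64.8 days (vs. the pure-advection estimate x/v = 66.0 d).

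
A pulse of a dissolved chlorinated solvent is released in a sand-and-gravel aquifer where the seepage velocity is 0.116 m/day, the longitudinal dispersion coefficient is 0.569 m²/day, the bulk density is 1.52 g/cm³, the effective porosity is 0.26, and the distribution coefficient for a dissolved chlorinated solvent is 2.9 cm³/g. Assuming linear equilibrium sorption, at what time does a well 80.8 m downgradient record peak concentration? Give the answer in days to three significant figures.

11800 days

Retardation factor R = 1 + ρ_b·K_d/n = 1 + 1.52 × 2.9/0.26 = 17.95.
Sorption retards both mechanisms: v_R = v/R = 0.006462 m/day, D_R = D/R = 0.03170 m²/day.
Peak time from v_R²t² + 2D_R t − x² = 0: t = (√(D_R² + v_R²x²) − D_R)/v_R².
√(D_R² + v_R²x²) = √(0.03170² + 0.006462² × 80.8²) = 0.5231; v_R² = 4.176e-05.
t = (0.5231 − 0.03170)/4.176e-05 = 11800 days.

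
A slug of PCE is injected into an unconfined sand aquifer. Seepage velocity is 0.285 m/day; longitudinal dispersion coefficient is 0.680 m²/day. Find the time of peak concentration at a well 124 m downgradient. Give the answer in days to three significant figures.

For the 1D instantaneous-source solution, setting ∂C/∂t = 0 at fixed x gives v²t² + 2Dt − x² = 0, so t = (√(D² + v²x²) − D)/v².
√(D² + v²x²) = √(0.680² + 0.285² × 124²) = 35.35; v² = 0.081225.
t = (35.35 − 0.680)/0.081225 = 427 days (vs. the pure-advection estimate x/v = 435 d).

427 days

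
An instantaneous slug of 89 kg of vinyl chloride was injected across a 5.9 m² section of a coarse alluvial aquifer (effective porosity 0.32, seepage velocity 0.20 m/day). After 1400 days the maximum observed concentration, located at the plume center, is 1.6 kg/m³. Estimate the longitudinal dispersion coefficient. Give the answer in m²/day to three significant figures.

0.0493 m²/day

At the plume center C_max = M/(n_e·A·√(4πDt)), so D = M²/(4πt·(n_e·A·C_max)²).
n_e·A·C_max = 0.32 × 5.9 × 1.6 = 3.021 kg/m.
D = 89²/(4π × 1400 × 3.021²) = 0.0493 m²/day.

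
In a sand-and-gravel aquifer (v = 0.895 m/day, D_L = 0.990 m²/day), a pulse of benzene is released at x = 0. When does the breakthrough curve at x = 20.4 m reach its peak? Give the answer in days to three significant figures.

For the 1D instantaneous-source solution, setting ∂C/∂t = 0 at fixed x gives v²t² + 2Dt − x² = 0, so t = (√(D² + v²x²) − D)/v².
√(D² + v²x²) = √(0.990² + 0.895² × 20.4²) = 18.28; v² = 0.801025.
t = (18.28 − 0.990)/0.801025 = 21.6 days (vs. the pure-advection estimate x/v = 22.8 d).

21.6 days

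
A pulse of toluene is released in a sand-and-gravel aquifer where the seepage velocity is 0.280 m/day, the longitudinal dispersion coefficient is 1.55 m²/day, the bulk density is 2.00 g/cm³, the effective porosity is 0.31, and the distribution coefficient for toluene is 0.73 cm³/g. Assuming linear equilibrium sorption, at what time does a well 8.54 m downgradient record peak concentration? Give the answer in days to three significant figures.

Retardation factor R = 1 + ρ_b·K_d/n = 1 + 2.00 × 0.73/0.31 = 5.710.
Sorption retards both mechanisms: v_R = v/R = 0.04904 m/day, D_R = D/R = 0.2715 m²/day.
Peak time from v_R²t² + 2D_R t − x² = 0: t = (√(D_R² + v_R²x²) − D_R)/v_R².
√(D_R² + v_R²x²) = √(0.2715² + 0.04904² × 8.54²) = 0.4991; v_R² = 0.002405.
t = (0.4991 − 0.2715)/0.002405 = 94.6 days.

94.6 days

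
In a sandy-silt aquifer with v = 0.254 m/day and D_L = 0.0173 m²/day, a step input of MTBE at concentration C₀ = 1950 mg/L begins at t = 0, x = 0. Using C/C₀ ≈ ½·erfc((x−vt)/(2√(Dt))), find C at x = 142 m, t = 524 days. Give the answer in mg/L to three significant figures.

For a continuous step input, C/C₀ ≈ ½·erfc((x−vt)/(2√(Dt))).
vt = 0.254 × 524 = 133.096 m and 2√(Dt) = 2√(0.0173 × 524) = 6.022 m.
Argument (x−vt)/(2√(Dt)) = (142 − 133.096)/6.022 = 1.479; ½·erfc(1.479) = 0.01824.
C = 1950 × 0.01824 = 35.6 mg/L.

35.6 mg/L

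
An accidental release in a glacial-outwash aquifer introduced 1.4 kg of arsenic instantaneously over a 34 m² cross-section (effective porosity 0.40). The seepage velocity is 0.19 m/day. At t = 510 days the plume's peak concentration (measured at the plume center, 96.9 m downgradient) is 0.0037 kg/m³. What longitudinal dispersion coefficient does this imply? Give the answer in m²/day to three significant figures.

At the plume center C_max = M/(n_e·A·√(4πDt)), so D = M²/(4πt·(n_e·A·C_max)²).
n_e·A·C_max = 0.40 × 34 × 0.0037 = 0.05032 kg/m.
D = 1.4²/(4π × 510 × 0.05032²) = 0.121 m²/day.

0.121 m²/day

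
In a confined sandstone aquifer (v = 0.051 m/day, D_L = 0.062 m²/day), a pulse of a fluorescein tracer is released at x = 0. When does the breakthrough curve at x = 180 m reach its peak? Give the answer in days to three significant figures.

3510 days

For the 1D instantaneous-source solution, setting ∂C/∂t = 0 at fixed x gives v²t² + 2Dt − x² = 0, so t = (√(D² + v²x²) − D)/v².
√(D² + v²x²) = √(0.062² + 0.051² × 180²) = 9.180; v² = 0.002601.
t = (9.180 − 0.062)/0.002601 = 3510 days (vs. the pure-advection estimate x/v = 3530 d).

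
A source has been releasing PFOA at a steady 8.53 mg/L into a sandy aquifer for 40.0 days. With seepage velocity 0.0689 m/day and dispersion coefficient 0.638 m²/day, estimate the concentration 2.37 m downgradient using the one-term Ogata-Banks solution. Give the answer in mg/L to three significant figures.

For a continuous step input, C/C₀ ≈ ½·erfc((x−vt)/(2√(Dt))).
vt = 0.0689 × 40.0 = 2.756 m and 2√(Dt) = 2√(0.638 × 40.0) = 10.10 m.
Argument (x−vt)/(2√(Dt)) = (2.37 − 2.756)/10.10 = -0.03822; ½·erfc(-0.03822) = 0.5216.
C = 8.53 × 0.5216 = 4.45 mg/L.

4.45 mg/L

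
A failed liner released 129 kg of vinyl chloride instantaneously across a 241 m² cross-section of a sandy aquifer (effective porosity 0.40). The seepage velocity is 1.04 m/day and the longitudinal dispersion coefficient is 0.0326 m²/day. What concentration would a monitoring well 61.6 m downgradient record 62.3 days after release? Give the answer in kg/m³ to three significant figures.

0.0756 kg/m³

For an instantaneous plane source, C(x,t) = M/(n_e·A·√(4πDt)) · exp(−(x−vt)²/(4Dt)), with n_e·A the pore (flow) area.
Plume center vt = 1.04 × 62.3 = 64.792 m, so the well at 61.6 m is 3.192 m upgradient of the peak.
√(4πDt) = 5.052 m, giving peak height M/(n_e·A·√(4πDt)) = 129/(0.40 × 241 × 5.052) = 0.2649 kg/m³.
(x−vt)²/(4Dt) = (-3.192)²/(4 × 0.0326 × 62.3) = 1.254; exp(−1.254) = 0.2854.
C = 0.2649 × 0.2854 = 0.0756 kg/m³.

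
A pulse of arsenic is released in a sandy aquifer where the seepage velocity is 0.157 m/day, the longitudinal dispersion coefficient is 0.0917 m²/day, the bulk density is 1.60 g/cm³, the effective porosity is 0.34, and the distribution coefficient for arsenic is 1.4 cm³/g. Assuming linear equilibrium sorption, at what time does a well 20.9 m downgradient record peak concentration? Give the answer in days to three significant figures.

Retardation factor R = 1 + ρ_b·K_d/n = 1 + 1.60 × 1.4/0.34 = 7.588.
Sorption retards both mechanisms: v_R = v/R = 0.02069 m/day, D_R = D/R = 0.01208 m²/day.
Peak time from v_R²t² + 2D_R t − x² = 0: t = (√(D_R² + v_R²x²) − D_R)/v_R².
√(D_R² + v_R²x²) = √(0.01208² + 0.02069² × 20.9²) = 0.4326; v_R² = 0.0004281.
t = (0.4326 − 0.01208)/0.0004281 = 982 days.

982 days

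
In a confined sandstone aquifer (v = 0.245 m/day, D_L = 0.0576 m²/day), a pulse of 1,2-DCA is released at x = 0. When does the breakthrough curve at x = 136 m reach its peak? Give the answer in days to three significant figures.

For the 1D instantaneous-source solution, setting ∂C/∂t = 0 at fixed x gives v²t² + 2Dt − x² = 0, so t = (√(D² + v²x²) − D)/v².
√(D² + v²x²) = √(0.0576² + 0.245² × 136²) = 33.32; v² = 0.060025.
t = (33.32 − 0.0576)/0.060025 = 554 days (vs. the pure-advection estimate x/v = 555 d).

554 days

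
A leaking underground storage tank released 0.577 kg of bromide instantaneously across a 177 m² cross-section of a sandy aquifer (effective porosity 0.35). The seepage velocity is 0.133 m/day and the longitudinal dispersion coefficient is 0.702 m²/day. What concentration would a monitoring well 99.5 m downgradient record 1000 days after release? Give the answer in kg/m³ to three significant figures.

For an instantaneous plane source, C(x,t) = M/(n_e·A·√(4πDt)) · exp(−(x−vt)²/(4Dt)), with n_e·A the pore (flow) area.
Plume center vt = 0.133 × 1000 = 133 m, so the well at 99.5 m is 33.5 m upgradient of the peak.
√(4πDt) = 93.92 m, giving peak height M/(n_e·A·√(4πDt)) = 0.577/(0.35 × 177 × 93.92) = 9.917e-05 kg/m³.
(x−vt)²/(4Dt) = (-33.5)²/(4 × 0.702 × 1000) = 0.3997; exp(−0.3997) = 0.6705.
C = 9.917e-05 × 0.6705 = 6.65e-05 kg/m³.

6.65e-05 kg/m³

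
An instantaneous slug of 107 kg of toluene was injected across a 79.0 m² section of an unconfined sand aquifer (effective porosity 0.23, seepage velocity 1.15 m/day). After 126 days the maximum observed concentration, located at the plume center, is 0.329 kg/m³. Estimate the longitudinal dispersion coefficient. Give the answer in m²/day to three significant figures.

0.202 m²/day

At the plume center C_max = M/(n_e·A·√(4πDt)), so D = M²/(4πt·(n_e·A·C_max)²).
n_e·A·C_max = 0.23 × 79.0 × 0.329 = 5.978 kg/m.
D = 107²/(4π × 126 × 5.978²) = 0.202 m²/day.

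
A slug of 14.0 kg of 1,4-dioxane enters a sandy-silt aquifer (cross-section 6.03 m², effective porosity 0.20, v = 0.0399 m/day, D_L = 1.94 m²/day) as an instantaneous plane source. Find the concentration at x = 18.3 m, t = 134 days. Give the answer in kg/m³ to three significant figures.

For an instantaneous plane source, C(x,t) = M/(n_e·A·√(4πDt)) · exp(−(x−vt)²/(4Dt)), with n_e·A the pore (flow) area.
Plume center vt = 0.0399 × 134 = 5.3466 m, so the well at 18.3 m is 12.9534 m downgradient of the peak.
√(4πDt) = 57.16 m, giving peak height M/(n_e·A·√(4πDt)) = 14.0/(0.20 × 6.03 × 57.16) = 0.2031 kg/m³.
(x−vt)²/(4Dt) = (12.9534)²/(4 × 1.94 × 134) = 0.1614; exp(−0.1614) = 0.8510.
C = 0.2031 × 0.8510 = 0.173 kg/m³.

0.173 kg/m³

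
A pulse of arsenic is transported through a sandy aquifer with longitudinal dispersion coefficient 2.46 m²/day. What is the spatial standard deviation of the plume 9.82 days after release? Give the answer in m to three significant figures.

Dispersive spreading gives a Gaussian with σ² = 2Dt; advection only shifts the center.
σ = √(2 × 2.46 × 9.82) = 6.95 m.

6.95 m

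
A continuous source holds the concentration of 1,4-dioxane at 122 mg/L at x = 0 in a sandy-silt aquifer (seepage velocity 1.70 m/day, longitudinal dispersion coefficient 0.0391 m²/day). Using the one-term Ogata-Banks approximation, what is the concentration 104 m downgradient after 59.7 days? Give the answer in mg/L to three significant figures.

For a continuous step input, C/C₀ ≈ ½·erfc((x−vt)/(2√(Dt))).
vt = 1.70 × 59.7 = 101.49 m and 2√(Dt) = 2√(0.0391 × 59.7) = 3.056 m.
Argument (x−vt)/(2√(Dt)) = (104 − 101.49)/3.056 = 0.8213; ½·erfc(0.8213) = 0.1227.
C = 122 × 0.1227 = 15.0 mg/L.

15.0 mg/L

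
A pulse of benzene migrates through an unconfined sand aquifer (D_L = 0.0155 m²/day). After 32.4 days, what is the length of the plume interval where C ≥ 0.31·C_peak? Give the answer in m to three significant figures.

The plume is Gaussian with σ = √(2Dt) = √(2 × 0.0155 × 32.4) = 1.002 m.
C/C_peak = exp(−Δx²/(2σ²)) = 0.31 ⇒ Δx = σ·√(−2 ln 0.31) = 1.002 × 1.530 = 1.533 m.
Width = 2Δx = 3.07 m.

3.07 m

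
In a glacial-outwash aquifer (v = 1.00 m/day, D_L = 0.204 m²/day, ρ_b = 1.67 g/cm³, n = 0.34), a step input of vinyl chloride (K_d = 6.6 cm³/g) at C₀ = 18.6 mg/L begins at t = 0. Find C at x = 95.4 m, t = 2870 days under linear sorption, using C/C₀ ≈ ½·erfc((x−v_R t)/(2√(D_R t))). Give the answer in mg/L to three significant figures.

1.00 mg/L

Retardation factor R = 1 + ρ_b·K_d/n = 1 + 1.67 × 6.6/0.34 = 33.42.
Sorption retards both mechanisms: v_R = v/R = 0.02992 m/day, D_R = D/R = 0.006104 m²/day.
v_R·t = 0.02992 × 2870 = 85.8704 m; 2√(D_R t) = 8.371 m; argument = (95.4 − 85.8704)/8.371 = 1.138.
C = C₀ × ½·erfc(1.138) = 18.6 × 0.05377 = 1.00 mg/L.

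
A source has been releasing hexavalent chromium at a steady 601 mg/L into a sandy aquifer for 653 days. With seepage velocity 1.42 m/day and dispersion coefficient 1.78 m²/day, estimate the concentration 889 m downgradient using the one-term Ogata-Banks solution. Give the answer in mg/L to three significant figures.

473 mg/L

For a continuous step input, C/C₀ ≈ ½·erfc((x−vt)/(2√(Dt))).
vt = 1.42 × 653 = 927.26 m and 2√(Dt) = 2√(1.78 × 653) = 68.19 m.
Argument (x−vt)/(2√(Dt)) = (889 − 927.26)/68.19 = -0.5611; ½·erfc(-0.5611) = 0.7863.
C = 601 × 0.7863 = 473 mg/L.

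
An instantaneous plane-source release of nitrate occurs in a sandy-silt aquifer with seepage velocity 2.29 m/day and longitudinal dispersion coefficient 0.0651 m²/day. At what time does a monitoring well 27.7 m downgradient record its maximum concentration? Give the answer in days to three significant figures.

For the 1D instantaneous-source solution, setting ∂C/∂t = 0 at fixed x gives v²t² + 2Dt − x² = 0, so t = (√(D² + v²x²) − D)/v².
√(D² + v²x²) = √(0.0651² + 2.29² × 27.7²) = 63.43; v² = 5.2441.
t = (63.43 − 0.0651)/5.2441 = 12.1 days (vs. the pure-advection estimate x/v = 12.1 d).

12.1 days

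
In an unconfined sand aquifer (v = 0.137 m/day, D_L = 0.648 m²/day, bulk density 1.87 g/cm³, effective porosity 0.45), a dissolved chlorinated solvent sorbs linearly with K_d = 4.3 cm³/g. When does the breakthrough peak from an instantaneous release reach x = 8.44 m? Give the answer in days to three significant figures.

681 days

Retardation factor R = 1 + ρ_b·K_d/n = 1 + 1.87 × 4.3/0.45 = 18.87.
Sorption retards both mechanisms: v_R = v/R = 0.007260 m/day, D_R = D/R = 0.03434 m²/day.
Peak time from v_R²t² + 2D_R t − x² = 0: t = (√(D_R² + v_R²x²) − D_R)/v_R².
√(D_R² + v_R²x²) = √(0.03434² + 0.007260² × 8.44²) = 0.07024; v_R² = 5.271e-05.
t = (0.07024 − 0.03434)/5.271e-05 = 681 days.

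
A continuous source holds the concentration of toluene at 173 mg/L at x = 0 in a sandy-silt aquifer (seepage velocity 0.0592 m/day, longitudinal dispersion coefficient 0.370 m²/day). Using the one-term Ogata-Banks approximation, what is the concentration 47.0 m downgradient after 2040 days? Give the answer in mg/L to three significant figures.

168 mg/L

For a continuous step input, C/C₀ ≈ ½·erfc((x−vt)/(2√(Dt))).
vt = 0.0592 × 2040 = 120.768 m and 2√(Dt) = 2√(0.370 × 2040) = 54.95 m.
Argument (x−vt)/(2√(Dt)) = (47.0 − 120.768)/54.95 = -1.342; ½·erfc(-1.342) = 0.9711.
C = 173 × 0.9711 = 168 mg/L.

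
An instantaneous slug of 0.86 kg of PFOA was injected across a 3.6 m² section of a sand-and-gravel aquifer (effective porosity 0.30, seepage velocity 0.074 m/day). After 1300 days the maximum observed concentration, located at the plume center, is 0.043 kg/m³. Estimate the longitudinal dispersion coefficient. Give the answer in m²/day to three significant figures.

At the plume center C_max = M/(n_e·A·√(4πDt)), so D = M²/(4πt·(n_e·A·C_max)²).
n_e·A·C_max = 0.30 × 3.6 × 0.043 = 0.04644 kg/m.
D = 0.86²/(4π × 1300 × 0.04644²) = 0.0210 m²/day.

0.0210 m²/day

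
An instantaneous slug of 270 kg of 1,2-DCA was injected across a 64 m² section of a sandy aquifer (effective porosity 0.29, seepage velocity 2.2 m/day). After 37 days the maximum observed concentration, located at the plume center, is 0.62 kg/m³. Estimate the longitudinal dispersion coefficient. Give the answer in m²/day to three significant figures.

At the plume center C_max = M/(n_e·A·√(4πDt)), so D = M²/(4πt·(n_e·A·C_max)²).
n_e·A·C_max = 0.29 × 64 × 0.62 = 11.51 kg/m.
D = 270²/(4π × 37 × 11.51²) = 1.18 m²/day.

1.18 m²/day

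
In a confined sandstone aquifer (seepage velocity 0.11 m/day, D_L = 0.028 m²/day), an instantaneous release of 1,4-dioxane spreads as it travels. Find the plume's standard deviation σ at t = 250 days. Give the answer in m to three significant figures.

3.74 m

Dispersive spreading gives a Gaussian with σ² = 2Dt; advection only shifts the center.
σ = √(2 × 0.028 × 250) = 3.74 m.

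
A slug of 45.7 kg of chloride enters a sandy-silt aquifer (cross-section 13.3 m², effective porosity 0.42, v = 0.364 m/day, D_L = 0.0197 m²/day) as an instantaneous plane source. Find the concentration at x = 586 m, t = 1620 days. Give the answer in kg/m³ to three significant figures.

0.367 kg/m³

For an instantaneous plane source, C(x,t) = M/(n_e·A·√(4πDt)) · exp(−(x−vt)²/(4Dt)), with n_e·A the pore (flow) area.
Plume center vt = 0.364 × 1620 = 589.68 m, so the well at 586 m is 3.68 m upgradient of the peak.
√(4πDt) = 20.03 m, giving peak height M/(n_e·A·√(4πDt)) = 45.7/(0.42 × 13.3 × 20.03) = 0.4084 kg/m³.
(x−vt)²/(4Dt) = (-3.68)²/(4 × 0.0197 × 1620) = 0.1061; exp(−0.1061) = 0.8993.
C = 0.4084 × 0.8993 = 0.367 kg/m³.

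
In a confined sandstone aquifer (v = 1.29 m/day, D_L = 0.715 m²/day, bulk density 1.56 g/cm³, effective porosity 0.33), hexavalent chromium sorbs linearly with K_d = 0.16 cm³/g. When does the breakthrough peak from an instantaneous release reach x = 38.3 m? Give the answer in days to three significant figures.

Retardation factor R = 1 + ρ_b·K_d/n = 1 + 1.56 × 0.16/0.33 = 1.756.
Sorption retards both mechanisms: v_R = v/R = 0.7346 m/day, D_R = D/R = 0.4072 m²/day.
Peak time from v_R²t² + 2D_R t − x² = 0: t = (√(D_R² + v_R²x²) − D_R)/v_R².
√(D_R² + v_R²x²) = √(0.4072² + 0.7346² × 38.3²) = 28.14; v_R² = 0.5396.
t = (28.14 − 0.4072)/0.5396 = 51.4 days.

51.4 days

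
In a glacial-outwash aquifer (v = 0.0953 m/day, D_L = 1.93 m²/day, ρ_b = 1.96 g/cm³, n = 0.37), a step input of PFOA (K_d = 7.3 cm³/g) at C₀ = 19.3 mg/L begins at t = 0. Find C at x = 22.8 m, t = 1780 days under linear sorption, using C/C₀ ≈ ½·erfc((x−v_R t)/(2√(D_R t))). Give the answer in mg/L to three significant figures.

1.54 mg/L

Retardation factor R = 1 + ρ_b·K_d/n = 1 + 1.96 × 7.3/0.37 = 39.67.
Sorption retards both mechanisms: v_R = v/R = 0.002402 m/day, D_R = D/R = 0.04865 m²/day.
v_R·t = 0.002402 × 1780 = 4.27556 m; 2√(D_R t) = 18.61 m; argument = (22.8 − 4.27556)/18.61 = 0.9954.
C = C₀ × ½·erfc(0.9954) = 19.3 × 0.07961 = 1.54 mg/L.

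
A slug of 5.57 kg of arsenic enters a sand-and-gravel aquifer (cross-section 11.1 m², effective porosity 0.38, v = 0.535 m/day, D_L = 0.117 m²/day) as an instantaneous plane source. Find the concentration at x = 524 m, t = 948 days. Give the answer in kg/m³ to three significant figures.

For an instantaneous plane source, C(x,t) = M/(n_e·A·√(4πDt)) · exp(−(x−vt)²/(4Dt)), with n_e·A the pore (flow) area.
Plume center vt = 0.535 × 948 = 507.18 m, so the well at 524 m is 16.82 m downgradient of the peak.
√(4πDt) = 37.33 m, giving peak height M/(n_e·A·√(4πDt)) = 5.57/(0.38 × 11.1 × 37.33) = 0.03537 kg/m³.
(x−vt)²/(4Dt) = (16.82)²/(4 × 0.117 × 948) = 0.6377; exp(−0.6377) = 0.5285.
C = 0.03537 × 0.5285 = 0.0187 kg/m³.

0.0187 kg/m³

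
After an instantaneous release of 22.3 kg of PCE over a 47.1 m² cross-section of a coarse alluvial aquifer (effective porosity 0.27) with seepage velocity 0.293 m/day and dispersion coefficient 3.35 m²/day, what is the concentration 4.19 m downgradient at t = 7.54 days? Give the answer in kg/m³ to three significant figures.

0.0947 kg/m³

For an instantaneous plane source, C(x,t) = M/(n_e·A·√(4πDt)) · exp(−(x−vt)²/(4Dt)), with n_e·A the pore (flow) area.
Plume center vt = 0.293 × 7.54 = 2.20922 m, so the well at 4.19 m is 1.98078 m downgradient of the peak.
√(4πDt) = 17.82 m, giving peak height M/(n_e·A·√(4πDt)) = 22.3/(0.27 × 47.1 × 17.82) = 0.09840 kg/m³.
(x−vt)²/(4Dt) = (1.98078)²/(4 × 3.35 × 7.54) = 0.03883; exp(−0.03883) = 0.9619.
C = 0.09840 × 0.9619 = 0.0947 kg/m³.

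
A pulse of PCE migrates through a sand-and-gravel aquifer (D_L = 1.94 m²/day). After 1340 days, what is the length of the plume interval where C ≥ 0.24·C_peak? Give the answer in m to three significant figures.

244 m

The plume is Gaussian with σ = √(2Dt) = √(2 × 1.94 × 1340) = 72.11 m.
C/C_peak = exp(−Δx²/(2σ²)) = 0.24 ⇒ Δx = σ·√(−2 ln 0.24) = 72.11 × 1.689 = 121.8 m.
Width = 2Δx = 244 m.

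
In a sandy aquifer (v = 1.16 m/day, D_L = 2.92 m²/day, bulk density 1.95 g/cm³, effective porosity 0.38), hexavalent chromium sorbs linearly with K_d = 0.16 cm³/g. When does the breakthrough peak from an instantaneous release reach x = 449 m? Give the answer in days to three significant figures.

Retardation factor R = 1 + ρ_b·K_d/n = 1 + 1.95 × 0.16/0.38 = 1.821.
Sorption retards both mechanisms: v_R = v/R = 0.6370 m/day, D_R = D/R = 1.604 m²/day.
Peak time from v_R²t² + 2D_R t − x² = 0: t = (√(D_R² + v_R²x²) − D_R)/v_R².
√(D_R² + v_R²x²) = √(1.604² + 0.6370² × 449²) = 286.0; v_R² = 0.4058.
t = (286.0 − 1.604)/0.4058 = 701 days.

701 days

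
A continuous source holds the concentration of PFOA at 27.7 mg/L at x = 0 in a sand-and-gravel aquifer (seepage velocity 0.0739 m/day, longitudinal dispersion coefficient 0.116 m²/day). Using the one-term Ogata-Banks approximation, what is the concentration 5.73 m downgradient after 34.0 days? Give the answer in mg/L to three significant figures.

3.49 mg/L

For a continuous step input, C/C₀ ≈ ½·erfc((x−vt)/(2√(Dt))).
vt = 0.0739 × 34.0 = 2.5126 m and 2√(Dt) = 2√(0.116 × 34.0) = 3.972 m.
Argument (x−vt)/(2√(Dt)) = (5.73 − 2.5126)/3.972 = 0.8100; ½·erfc(0.8100) = 0.1260.
C = 27.7 × 0.1260 = 3.49 mg/L.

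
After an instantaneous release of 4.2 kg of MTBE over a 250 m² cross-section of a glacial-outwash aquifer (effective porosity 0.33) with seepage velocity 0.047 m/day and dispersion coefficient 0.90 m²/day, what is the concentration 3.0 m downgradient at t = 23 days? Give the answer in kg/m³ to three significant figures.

For an instantaneous plane source, C(x,t) = M/(n_e·A·√(4πDt)) · exp(−(x−vt)²/(4Dt)), with n_e·A the pore (flow) area.
Plume center vt = 0.047 × 23 = 1.081 m, so the well at 3.0 m is 1.919 m downgradient of the peak.
√(4πDt) = 16.13 m, giving peak height M/(n_e·A·√(4πDt)) = 4.2/(0.33 × 250 × 16.13) = 0.003156 kg/m³.
(x−vt)²/(4Dt) = (1.919)²/(4 × 0.90 × 23) = 0.04448; exp(−0.04448) = 0.9565.
C = 0.003156 × 0.9565 = 0.00302 kg/m³.

0.00302 kg/m³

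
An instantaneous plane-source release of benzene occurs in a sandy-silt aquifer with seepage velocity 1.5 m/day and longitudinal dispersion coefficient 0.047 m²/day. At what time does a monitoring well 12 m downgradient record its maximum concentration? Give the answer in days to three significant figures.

7.98 days

For the 1D instantaneous-source solution, setting ∂C/∂t = 0 at fixed x gives v²t² + 2Dt − x² = 0, so t = (√(D² + v²x²) − D)/v².
√(D² + v²x²) = √(0.047² + 1.5² × 12²) = 18.00; v² = 2.25.
t = (18.00 − 0.047)/2.25 = 7.98 days (vs. the pure-advection estimate x/v = 8.00 d).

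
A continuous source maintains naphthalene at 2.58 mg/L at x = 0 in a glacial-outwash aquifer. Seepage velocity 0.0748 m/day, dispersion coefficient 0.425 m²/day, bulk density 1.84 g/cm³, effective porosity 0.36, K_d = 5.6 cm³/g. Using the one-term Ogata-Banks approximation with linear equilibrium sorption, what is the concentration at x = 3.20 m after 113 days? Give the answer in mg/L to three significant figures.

0.136 mg/L

Retardation factor R = 1 + ρ_b·K_d/n = 1 + 1.84 × 5.6/0.36 = 29.62.
Sorption retards both mechanisms: v_R = v/R = 0.002525 m/day, D_R = D/R = 0.01435 m²/day.
v_R·t = 0.002525 × 113 = 0.285325 m; 2√(D_R t) = 2.547 m; argument = (3.20 − 0.285325)/2.547 = 1.144.
C = C₀ × ½·erfc(1.144) = 2.58 × 0.05285 = 0.136 mg/L.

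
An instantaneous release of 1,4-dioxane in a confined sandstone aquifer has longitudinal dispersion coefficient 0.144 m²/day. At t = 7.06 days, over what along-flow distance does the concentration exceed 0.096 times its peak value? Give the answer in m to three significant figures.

The plume is Gaussian with σ = √(2Dt) = √(2 × 0.144 × 7.06) = 1.426 m.
C/C_peak = exp(−Δx²/(2σ²)) = 0.096 ⇒ Δx = σ·√(−2 ln 0.096) = 1.426 × 2.165 = 3.087 m.
Width = 2Δx = 6.17 m.

6.17 m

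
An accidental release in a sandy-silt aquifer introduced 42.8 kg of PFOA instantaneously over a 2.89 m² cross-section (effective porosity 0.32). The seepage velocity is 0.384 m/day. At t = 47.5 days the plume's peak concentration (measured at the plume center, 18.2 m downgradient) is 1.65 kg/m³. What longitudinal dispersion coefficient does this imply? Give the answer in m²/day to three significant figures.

1.32 m²/day

At the plume center C_max = M/(n_e·A·√(4πDt)), so D = M²/(4πt·(n_e·A·C_max)²).
n_e·A·C_max = 0.32 × 2.89 × 1.65 = 1.526 kg/m.
D = 42.8²/(4π × 47.5 × 1.526²) = 1.32 m²/day.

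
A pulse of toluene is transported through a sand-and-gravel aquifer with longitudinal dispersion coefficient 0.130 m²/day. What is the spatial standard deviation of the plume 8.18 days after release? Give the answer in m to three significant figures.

Dispersive spreading gives a Gaussian with σ² = 2Dt; advection only shifts the center.
σ = √(2 × 0.130 × 8.18) = 1.46 m.

1.46 m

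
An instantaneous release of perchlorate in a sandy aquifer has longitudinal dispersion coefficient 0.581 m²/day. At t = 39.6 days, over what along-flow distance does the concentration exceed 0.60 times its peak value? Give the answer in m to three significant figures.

The plume is Gaussian with σ = √(2Dt) = √(2 × 0.581 × 39.6) = 6.783 m.
C/C_peak = exp(−Δx²/(2σ²)) = 0.60 ⇒ Δx = σ·√(−2 ln 0.60) = 6.783 × 1.011 = 6.858 m.
Width = 2Δx = 13.7 m.

13.7 m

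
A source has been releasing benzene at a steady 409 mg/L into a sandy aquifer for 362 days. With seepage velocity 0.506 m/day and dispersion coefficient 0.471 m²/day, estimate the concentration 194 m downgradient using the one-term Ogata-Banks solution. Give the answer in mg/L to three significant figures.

For a continuous step input, C/C₀ ≈ ½·erfc((x−vt)/(2√(Dt))).
vt = 0.506 × 362 = 183.172 m and 2√(Dt) = 2√(0.471 × 362) = 26.12 m.
Argument (x−vt)/(2√(Dt)) = (194 − 183.172)/26.12 = 0.4145; ½·erfc(0.4145) = 0.2789.
C = 409 × 0.2789 = 114 mg/L.

114 mg/L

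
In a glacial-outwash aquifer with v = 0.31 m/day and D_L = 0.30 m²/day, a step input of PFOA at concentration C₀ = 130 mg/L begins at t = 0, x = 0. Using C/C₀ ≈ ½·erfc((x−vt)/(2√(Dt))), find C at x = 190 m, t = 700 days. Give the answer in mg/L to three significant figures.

For a continuous step input, C/C₀ ≈ ½·erfc((x−vt)/(2√(Dt))).
vt = 0.31 × 700 = 217 m and 2√(Dt) = 2√(0.30 × 700) = 28.98 m.
Argument (x−vt)/(2√(Dt)) = (190 − 217)/28.98 = -0.9317; ½·erfc(-0.9317) = 0.9062.
C = 130 × 0.9062 = 118 mg/L.

118 mg/L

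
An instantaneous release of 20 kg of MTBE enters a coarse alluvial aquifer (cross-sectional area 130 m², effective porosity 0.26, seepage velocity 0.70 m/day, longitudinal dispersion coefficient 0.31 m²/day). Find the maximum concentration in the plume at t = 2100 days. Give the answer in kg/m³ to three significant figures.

The peak of an instantaneous 1D plume sits at x = vt; there the Gaussian factor is 1 and C_max = M/(n_e·A·√(4πDt)), where n_e·A is the pore area the mass is dissolved in.
√(4πDt) = √(4π × 0.31 × 2100) = 90.45 m, so C_max = 20/(0.26 × 130 × 90.45) = 0.00654 kg/m³.

0.00654 kg/m³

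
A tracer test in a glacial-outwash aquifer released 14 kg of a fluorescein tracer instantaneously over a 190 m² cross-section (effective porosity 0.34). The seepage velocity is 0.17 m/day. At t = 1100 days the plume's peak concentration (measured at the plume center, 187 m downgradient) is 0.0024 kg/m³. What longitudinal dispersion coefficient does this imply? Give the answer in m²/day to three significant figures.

0.590 m²/day

At the plume center C_max = M/(n_e·A·√(4πDt)), so D = M²/(4πt·(n_e·A·C_max)²).
n_e·A·C_max = 0.34 × 190 × 0.0024 = 0.1550 kg/m.
D = 14²/(4π × 1100 × 0.1550²) = 0.590 m²/day.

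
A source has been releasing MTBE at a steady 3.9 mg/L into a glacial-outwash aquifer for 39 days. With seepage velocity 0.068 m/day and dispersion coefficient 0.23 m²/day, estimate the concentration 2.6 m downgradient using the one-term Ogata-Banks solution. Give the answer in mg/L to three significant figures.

1.97 mg/L

For a continuous step input, C/C₀ ≈ ½·erfc((x−vt)/(2√(Dt))).
vt = 0.068 × 39 = 2.652 m and 2√(Dt) = 2√(0.23 × 39) = 5.990 m.
Argument (x−vt)/(2√(Dt)) = (2.6 − 2.652)/5.990 = -0.008681; ½·erfc(-0.008681) = 0.5049.
C = 3.9 × 0.5049 = 1.97 mg/L.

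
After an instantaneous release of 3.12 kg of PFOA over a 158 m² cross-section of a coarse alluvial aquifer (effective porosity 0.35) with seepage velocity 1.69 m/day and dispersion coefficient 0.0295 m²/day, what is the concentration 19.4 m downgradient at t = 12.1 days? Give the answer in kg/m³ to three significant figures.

For an instantaneous plane source, C(x,t) = M/(n_e·A·√(4πDt)) · exp(−(x−vt)²/(4Dt)), with n_e·A the pore (flow) area.
Plume center vt = 1.69 × 12.1 = 20.449 m, so the well at 19.4 m is 1.049 m upgradient of the peak.
√(4πDt) = 2.118 m, giving peak height M/(n_e·A·√(4πDt)) = 3.12/(0.35 × 158 × 2.118) = 0.02664 kg/m³.
(x−vt)²/(4Dt) = (-1.049)²/(4 × 0.0295 × 12.1) = 0.7707; exp(−0.7707) = 0.4627.
C = 0.02664 × 0.4627 = 0.0123 kg/m³.

0.0123 kg/m³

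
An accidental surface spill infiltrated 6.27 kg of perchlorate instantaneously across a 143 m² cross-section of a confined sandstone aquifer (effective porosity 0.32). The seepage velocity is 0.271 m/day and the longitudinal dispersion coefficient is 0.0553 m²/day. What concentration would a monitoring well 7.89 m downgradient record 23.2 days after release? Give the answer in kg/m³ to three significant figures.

0.0207 kg/m³

For an instantaneous plane source, C(x,t) = M/(n_e·A·√(4πDt)) · exp(−(x−vt)²/(4Dt)), with n_e·A the pore (flow) area.
Plume center vt = 0.271 × 23.2 = 6.2872 m, so the well at 7.89 m is 1.6028 m downgradient of the peak.
√(4πDt) = 4.015 m, giving peak height M/(n_e·A·√(4πDt)) = 6.27/(0.32 × 143 × 4.015) = 0.03413 kg/m³.
(x−vt)²/(4Dt) = (1.6028)²/(4 × 0.0553 × 23.2) = 0.5006; exp(−0.5006) = 0.6062.
C = 0.03413 × 0.6062 = 0.0207 kg/m³.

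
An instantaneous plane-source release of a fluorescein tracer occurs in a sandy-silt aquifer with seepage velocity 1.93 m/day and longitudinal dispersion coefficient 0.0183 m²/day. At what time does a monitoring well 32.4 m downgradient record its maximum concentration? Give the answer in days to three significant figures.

16.8 days

For the 1D instantaneous-source solution, setting ∂C/∂t = 0 at fixed x gives v²t² + 2Dt − x² = 0, so t = (√(D² + v²x²) − D)/v².
√(D² + v²x²) = √(0.0183² + 1.93² × 32.4²) = 62.53; v² = 3.7249.
t = (62.53 − 0.0183)/3.7249 = 16.8 days (vs. the pure-advection estimate x/v = 16.8 d).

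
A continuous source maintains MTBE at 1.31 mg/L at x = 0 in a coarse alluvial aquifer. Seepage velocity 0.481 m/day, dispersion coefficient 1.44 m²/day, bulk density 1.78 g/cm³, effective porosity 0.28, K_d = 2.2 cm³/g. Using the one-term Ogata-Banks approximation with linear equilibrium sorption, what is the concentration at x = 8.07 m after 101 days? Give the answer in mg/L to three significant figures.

0.179 mg/L

Retardation factor R = 1 + ρ_b·K_d/n = 1 + 1.78 × 2.2/0.28 = 14.99.
Sorption retards both mechanisms: v_R = v/R = 0.03209 m/day, D_R = D/R = 0.09606 m²/day.
v_R·t = 0.03209 × 101 = 3.24109 m; 2√(D_R t) = 6.230 m; argument = (8.07 − 3.24109)/6.230 = 0.7751.
C = C₀ × ½·erfc(0.7751) = 1.31 × 0.1365 = 0.179 mg/L.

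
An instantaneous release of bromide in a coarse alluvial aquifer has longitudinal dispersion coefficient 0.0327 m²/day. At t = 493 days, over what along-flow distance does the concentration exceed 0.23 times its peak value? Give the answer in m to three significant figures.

The plume is Gaussian with σ = √(2Dt) = √(2 × 0.0327 × 493) = 5.678 m.
C/C_peak = exp(−Δx²/(2σ²)) = 0.23 ⇒ Δx = σ·√(−2 ln 0.23) = 5.678 × 1.714 = 9.732 m.
Width = 2Δx = 19.5 m.

19.5 m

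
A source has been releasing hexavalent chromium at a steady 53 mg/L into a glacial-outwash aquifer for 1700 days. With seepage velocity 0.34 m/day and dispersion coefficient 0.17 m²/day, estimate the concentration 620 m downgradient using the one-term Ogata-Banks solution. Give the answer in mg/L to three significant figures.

2.14 mg/L

For a continuous step input, C/C₀ ≈ ½·erfc((x−vt)/(2√(Dt))).
vt = 0.34 × 1700 = 578 m and 2√(Dt) = 2√(0.17 × 1700) = 34.00 m.
Argument (x−vt)/(2√(Dt)) = (620 − 578)/34.00 = 1.235; ½·erfc(1.235) = 0.04036.
C = 53 × 0.04036 = 2.14 mg/L.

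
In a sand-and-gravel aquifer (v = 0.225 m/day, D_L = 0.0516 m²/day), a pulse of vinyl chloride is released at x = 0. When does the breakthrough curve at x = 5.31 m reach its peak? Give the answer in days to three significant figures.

22.6 days

For the 1D instantaneous-source solution, setting ∂C/∂t = 0 at fixed x gives v²t² + 2Dt − x² = 0, so t = (√(D² + v²x²) − D)/v².
√(D² + v²x²) = √(0.0516² + 0.225² × 5.31²) = 1.196; v² = 0.050625.
t = (1.196 − 0.0516)/0.050625 = 22.6 days (vs. the pure-advection estimate x/v = 23.6 d).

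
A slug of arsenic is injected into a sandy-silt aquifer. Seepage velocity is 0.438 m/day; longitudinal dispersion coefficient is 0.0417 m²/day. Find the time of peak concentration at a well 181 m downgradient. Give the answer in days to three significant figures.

For the 1D instantaneous-source solution, setting ∂C/∂t = 0 at fixed x gives v²t² + 2Dt − x² = 0, so t = (√(D² + v²x²) − D)/v².
√(D² + v²x²) = √(0.0417² + 0.438² × 181²) = 79.28; v² = 0.191844.
t = (79.28 − 0.0417)/0.191844 = 413 days (vs. the pure-advection estimate x/v = 413 d).

413 days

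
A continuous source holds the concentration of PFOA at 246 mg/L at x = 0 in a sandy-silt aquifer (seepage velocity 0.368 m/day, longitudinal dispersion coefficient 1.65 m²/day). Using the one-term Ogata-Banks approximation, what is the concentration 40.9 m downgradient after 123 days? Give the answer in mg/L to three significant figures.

144 mg/L

For a continuous step input, C/C₀ ≈ ½·erfc((x−vt)/(2√(Dt))).
vt = 0.368 × 123 = 45.264 m and 2√(Dt) = 2√(1.65 × 123) = 28.49 m.
Argument (x−vt)/(2√(Dt)) = (40.9 − 45.264)/28.49 = -0.1532; ½·erfc(-0.1532) = 0.5858.
C = 246 × 0.5858 = 144 mg/L.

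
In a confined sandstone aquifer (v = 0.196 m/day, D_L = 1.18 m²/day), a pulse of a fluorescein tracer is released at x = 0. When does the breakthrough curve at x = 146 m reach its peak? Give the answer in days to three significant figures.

715 days

For the 1D instantaneous-source solution, setting ∂C/∂t = 0 at fixed x gives v²t² + 2Dt − x² = 0, so t = (√(D² + v²x²) − D)/v².
√(D² + v²x²) = √(1.18² + 0.196² × 146²) = 28.64; v² = 0.038416.
t = (28.64 − 1.18)/0.038416 = 715 days (vs. the pure-advection estimate x/v = 745 d).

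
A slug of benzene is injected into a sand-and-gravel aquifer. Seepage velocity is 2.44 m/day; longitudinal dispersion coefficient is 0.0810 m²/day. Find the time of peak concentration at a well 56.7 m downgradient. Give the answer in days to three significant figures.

23.2 days

For the 1D instantaneous-source solution, setting ∂C/∂t = 0 at fixed x gives v²t² + 2Dt − x² = 0, so t = (√(D² + v²x²) − D)/v².
√(D² + v²x²) = √(0.0810² + 2.44² × 56.7²) = 138.3; v² = 5.9536.
t = (138.3 − 0.0810)/5.9536 = 23.2 days (vs. the pure-advection estimate x/v = 23.2 d).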